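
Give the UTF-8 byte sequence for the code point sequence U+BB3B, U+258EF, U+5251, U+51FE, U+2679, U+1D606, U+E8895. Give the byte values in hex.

U+BB3B: 3-byte form → EB AC BB.
U+258EF: 4-byte form → F0 A5 A3 AF.
U+5251: 3-byte form → E5 89 91.
U+51FE: 3-byte form → E5 87 BE.
U+2679: 3-byte form → E2 99 B9.
U+1D606: 4-byte form → F0 9D 98 86.
U+E8895: 4-byte form → F3 A8 A2 95.
Concatenated (24 bytes): EB AC BB F0 A5 A3 AF E5 89 91 E5 87 BE E2 99 B9 F0 9D 98 86 F3 A8 A2 95.

EB AC BB F0 A5 A3 AF E5 89 91 E5 87 BE E2 99 B9 F0 9D 98 86 F3 A8 A2 95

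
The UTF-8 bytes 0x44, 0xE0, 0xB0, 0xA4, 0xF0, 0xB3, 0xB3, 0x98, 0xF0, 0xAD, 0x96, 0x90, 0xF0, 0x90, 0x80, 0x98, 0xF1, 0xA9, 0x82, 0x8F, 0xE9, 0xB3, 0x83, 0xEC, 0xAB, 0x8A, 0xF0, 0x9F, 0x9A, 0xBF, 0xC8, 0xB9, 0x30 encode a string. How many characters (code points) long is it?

11

Byte at offset 0: 0x44 = 01000100 → 1-byte char (#1). Advance 1.
Byte at offset 1: 0xE0 = 11100000 → 3-byte char (#2). Advance 3.
Byte at offset 4: 0xF0 = 11110000 → 4-byte char (#3). Advance 4.
Byte at offset 8: 0xF0 = 11110000 → 4-byte char (#4). Advance 4.
Byte at offset 12: 0xF0 = 11110000 → 4-byte char (#5). Advance 4.
Byte at offset 16: 0xF1 = 11110001 → 4-byte char (#6). Advance 4.
Byte at offset 20: 0xE9 = 11101001 → 3-byte char (#7). Advance 3.
Byte at offset 23: 0xEC = 11101100 → 3-byte char (#8). Advance 3.
Byte at offset 26: 0xF0 = 11110000 → 4-byte char (#9). Advance 4.
Byte at offset 30: 0xC8 = 11001000 → 2-byte char (#10). Advance 2.
Byte at offset 32: 0x30 = 00110000 → 1-byte char (#11). Advance 1.
Reached end at offset 33 after 11 code points.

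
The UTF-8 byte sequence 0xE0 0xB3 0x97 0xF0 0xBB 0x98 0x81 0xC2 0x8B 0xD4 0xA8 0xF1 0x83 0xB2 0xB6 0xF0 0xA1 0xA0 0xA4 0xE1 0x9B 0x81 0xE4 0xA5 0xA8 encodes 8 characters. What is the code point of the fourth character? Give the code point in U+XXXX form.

U+0528

Offset 0: leading byte 0xE0 = 11100000 → 3-byte char #1 = E0 B3 97.
Offset 3: leading byte 0xF0 = 11110000 → 4-byte char #2 = F0 BB 98 81.
Offset 7: leading byte 0xC2 = 11000010 → 2-byte char #3 = C2 8B.
Offset 9: leading byte 0xD4 = 11010100 → 2-byte char #4 = D4 A8.
Leading byte 0xD4 = 11010100 matches 110xxxxx → 2-byte sequence.
Byte 1: 0xD4 = 11010100, payload 10100 (5 bits).
Byte 2: 0xA8 = 10101000 (10xxxxxx ✓), payload 101000.
Concatenate: 10100101000 = 0x528 (11 bits → U+0528).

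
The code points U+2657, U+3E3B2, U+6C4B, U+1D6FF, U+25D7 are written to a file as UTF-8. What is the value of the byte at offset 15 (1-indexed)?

1-indexed offset 15 is 0-indexed offset 14.
U+2657 → 3-byte form E2 99 97 at offsets 0–2.
U+3E3B2 → 4-byte form F0 BE 8E B2 at offsets 3–6.
U+6C4B → 3-byte form E6 B1 8B at offsets 7–9.
U+1D6FF → 4-byte form F0 9D 9B BF at offsets 10–13.
U+25D7 → 3-byte form E2 97 97 at offsets 14–16.
Offset 14 falls in char 5's range; it's byte 1 of E2 97 97 = 0xE2.

0xE2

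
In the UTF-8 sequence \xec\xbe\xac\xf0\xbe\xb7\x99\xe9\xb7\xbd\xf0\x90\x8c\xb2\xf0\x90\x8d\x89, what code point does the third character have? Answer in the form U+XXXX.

U+9DFD

Offset 0: leading byte 0xEC = 11101100 → 3-byte char #1 = EC BE AC.
Offset 3: leading byte 0xF0 = 11110000 → 4-byte char #2 = F0 BE B7 99.
Offset 7: leading byte 0xE9 = 11101001 → 3-byte char #3 = E9 B7 BD.
Leading byte 0xE9 = 11101001 matches 1110xxxx → 3-byte sequence.
Byte 1: 0xE9 = 11101001, payload 1001 (4 bits).
Byte 2: 0xB7 = 10110111 (10xxxxxx ✓), payload 110111.
Byte 3: 0xBD = 10111101 (10xxxxxx ✓), payload 111101.
Concatenate: 1001110111111101 = 0x9DFD (16 bits → U+9DFD).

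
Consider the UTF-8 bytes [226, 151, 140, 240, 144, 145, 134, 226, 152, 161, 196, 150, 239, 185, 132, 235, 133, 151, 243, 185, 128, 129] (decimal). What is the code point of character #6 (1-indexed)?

Offset 0: leading byte 0xE2 = 11100010 → 3-byte char #1 = E2 97 8C.
Offset 3: leading byte 0xF0 = 11110000 → 4-byte char #2 = F0 90 91 86.
Offset 7: leading byte 0xE2 = 11100010 → 3-byte char #3 = E2 98 A1.
Offset 10: leading byte 0xC4 = 11000100 → 2-byte char #4 = C4 96.
Offset 12: leading byte 0xEF = 11101111 → 3-byte char #5 = EF B9 84.
Offset 15: leading byte 0xEB = 11101011 → 3-byte char #6 = EB 85 97.
Leading byte 0xEB = 11101011 matches 1110xxxx → 3-byte sequence.
Byte 1: 0xEB = 11101011, payload 1011 (4 bits).
Byte 2: 0x85 = 10000101 (10xxxxxx ✓), payload 000101.
Byte 3: 0x97 = 10010111 (10xxxxxx ✓), payload 010111.
Concatenate: 1011000101010111 = 0xB157 (16 bits → U+B157).

U+B157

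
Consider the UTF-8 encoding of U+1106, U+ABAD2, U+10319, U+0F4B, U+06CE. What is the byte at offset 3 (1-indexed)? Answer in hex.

1-indexed offset 3 is 0-indexed offset 2.
U+1106 → 3-byte form E1 84 86 at offsets 0–2.
Offset 2 falls in char 1's range; it's byte 3 of E1 84 86 = 0x86.

0x86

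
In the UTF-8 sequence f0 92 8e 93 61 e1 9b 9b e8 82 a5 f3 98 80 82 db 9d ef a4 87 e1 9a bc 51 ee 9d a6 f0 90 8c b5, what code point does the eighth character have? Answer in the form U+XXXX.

U+16BC

Offset 0: leading byte 0xF0 = 11110000 → 4-byte char #1 = F0 92 8E 93.
Offset 4: leading byte 0x61 = 01100001 → 1-byte char #2 = 61.
Offset 5: leading byte 0xE1 = 11100001 → 3-byte char #3 = E1 9B 9B.
Offset 8: leading byte 0xE8 = 11101000 → 3-byte char #4 = E8 82 A5.
Offset 11: leading byte 0xF3 = 11110011 → 4-byte char #5 = F3 98 80 82.
Offset 15: leading byte 0xDB = 11011011 → 2-byte char #6 = DB 9D.
Offset 17: leading byte 0xEF = 11101111 → 3-byte char #7 = EF A4 87.
Offset 20: leading byte 0xE1 = 11100001 → 3-byte char #8 = E1 9A BC.
Leading byte 0xE1 = 11100001 matches 1110xxxx → 3-byte sequence.
Byte 1: 0xE1 = 11100001, payload 0001 (4 bits).
Byte 2: 0x9A = 10011010 (10xxxxxx ✓), payload 011010.
Byte 3: 0xBC = 10111100 (10xxxxxx ✓), payload 111100.
Concatenate: 0001011010111100 = 0x16BC (16 bits → U+16BC).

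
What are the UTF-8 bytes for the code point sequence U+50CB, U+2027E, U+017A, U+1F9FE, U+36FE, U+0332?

E5 83 8B F0 A0 89 BE C5 BA F0 9F A7 BE E3 9B BE CC B2

U+50CB: 3-byte form → E5 83 8B.
U+2027E: 4-byte form → F0 A0 89 BE.
U+017A: 2-byte form → C5 BA.
U+1F9FE: 4-byte form → F0 9F A7 BE.
U+36FE: 3-byte form → E3 9B BE.
U+0332: 2-byte form → CC B2.
Concatenated (18 bytes): E5 83 8B F0 A0 89 BE C5 BA F0 9F A7 BE E3 9B BE CC B2.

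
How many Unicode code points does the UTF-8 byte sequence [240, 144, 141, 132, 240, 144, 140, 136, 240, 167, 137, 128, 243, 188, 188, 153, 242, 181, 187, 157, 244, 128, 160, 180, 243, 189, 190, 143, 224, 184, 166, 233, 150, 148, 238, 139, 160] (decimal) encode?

10

Byte at offset 0: 0xF0 = 11110000 → 4-byte char (#1). Advance 4.
Byte at offset 4: 0xF0 = 11110000 → 4-byte char (#2). Advance 4.
Byte at offset 8: 0xF0 = 11110000 → 4-byte char (#3). Advance 4.
Byte at offset 12: 0xF3 = 11110011 → 4-byte char (#4). Advance 4.
Byte at offset 16: 0xF2 = 11110010 → 4-byte char (#5). Advance 4.
Byte at offset 20: 0xF4 = 11110100 → 4-byte char (#6). Advance 4.
Byte at offset 24: 0xF3 = 11110011 → 4-byte char (#7). Advance 4.
Byte at offset 28: 0xE0 = 11100000 → 3-byte char (#8). Advance 3.
Byte at offset 31: 0xE9 = 11101001 → 3-byte char (#9). Advance 3.
Byte at offset 34: 0xEE = 11101110 → 3-byte char (#10). Advance 3.
Reached end at offset 37 after 10 code points.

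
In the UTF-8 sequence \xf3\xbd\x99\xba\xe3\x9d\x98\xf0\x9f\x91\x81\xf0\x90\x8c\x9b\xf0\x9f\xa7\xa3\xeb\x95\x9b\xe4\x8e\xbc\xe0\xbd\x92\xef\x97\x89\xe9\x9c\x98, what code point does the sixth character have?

U+B55B

Offset 0: leading byte 0xF3 = 11110011 → 4-byte char #1 = F3 BD 99 BA.
Offset 4: leading byte 0xE3 = 11100011 → 3-byte char #2 = E3 9D 98.
Offset 7: leading byte 0xF0 = 11110000 → 4-byte char #3 = F0 9F 91 81.
Offset 11: leading byte 0xF0 = 11110000 → 4-byte char #4 = F0 90 8C 9B.
Offset 15: leading byte 0xF0 = 11110000 → 4-byte char #5 = F0 9F A7 A3.
Offset 19: leading byte 0xEB = 11101011 → 3-byte char #6 = EB 95 9B.
Leading byte 0xEB = 11101011 matches 1110xxxx → 3-byte sequence.
Byte 1: 0xEB = 11101011, payload 1011 (4 bits).
Byte 2: 0x95 = 10010101 (10xxxxxx ✓), payload 010101.
Byte 3: 0x9B = 10011011 (10xxxxxx ✓), payload 011011.
Concatenate: 1011010101011011 = 0xB55B (16 bits → U+B55B).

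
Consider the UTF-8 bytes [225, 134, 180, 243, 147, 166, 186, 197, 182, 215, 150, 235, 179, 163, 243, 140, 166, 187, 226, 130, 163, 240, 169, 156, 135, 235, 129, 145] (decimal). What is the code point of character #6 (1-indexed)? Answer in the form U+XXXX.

U+CC9BB

Offset 0: leading byte 0xE1 = 11100001 → 3-byte char #1 = E1 86 B4.
Offset 3: leading byte 0xF3 = 11110011 → 4-byte char #2 = F3 93 A6 BA.
Offset 7: leading byte 0xC5 = 11000101 → 2-byte char #3 = C5 B6.
Offset 9: leading byte 0xD7 = 11010111 → 2-byte char #4 = D7 96.
Offset 11: leading byte 0xEB = 11101011 → 3-byte char #5 = EB B3 A3.
Offset 14: leading byte 0xF3 = 11110011 → 4-byte char #6 = F3 8C A6 BB.
Leading byte 0xF3 = 11110011 matches 11110xxx → 4-byte sequence.
Byte 1: 0xF3 = 11110011, payload 011 (3 bits).
Byte 2: 0x8C = 10001100 (10xxxxxx ✓), payload 001100.
Byte 3: 0xA6 = 10100110 (10xxxxxx ✓), payload 100110.
Byte 4: 0xBB = 10111011 (10xxxxxx ✓), payload 111011.
Concatenate: 011001100100110111011 = 0xCC9BB (21 bits → U+CC9BB).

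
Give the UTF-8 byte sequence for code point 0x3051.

E3 81 91

U+3051 = 0x3051 = 12369 decimal. In range U+0800–U+FFFF → 3-byte form: 1110xxxx 10xxxxxx 10xxxxxx.
Binary (16 bits): 0011000001010001.
Split 4+6+6: 0011 | 000001 | 010001.
Byte 1: 11100011 = 0xE3.
Byte 2: 10000001 = 0x81.
Byte 3: 10010001 = 0x91.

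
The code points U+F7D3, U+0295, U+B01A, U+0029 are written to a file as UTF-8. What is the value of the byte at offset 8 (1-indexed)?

0x9A

1-indexed offset 8 is 0-indexed offset 7.
U+F7D3 → 3-byte form EF 9F 93 at offsets 0–2.
U+0295 → 2-byte form CA 95 at offsets 3–4.
U+B01A → 3-byte form EB 80 9A at offsets 5–7.
Offset 7 falls in char 3's range; it's byte 3 of EB 80 9A = 0x9A.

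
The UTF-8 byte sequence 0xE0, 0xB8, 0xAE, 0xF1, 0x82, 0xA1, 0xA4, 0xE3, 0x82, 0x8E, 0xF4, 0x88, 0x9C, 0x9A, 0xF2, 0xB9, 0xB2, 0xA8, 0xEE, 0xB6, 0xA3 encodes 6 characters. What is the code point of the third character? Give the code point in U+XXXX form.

U+308E

Offset 0: leading byte 0xE0 = 11100000 → 3-byte char #1 = E0 B8 AE.
Offset 3: leading byte 0xF1 = 11110001 → 4-byte char #2 = F1 82 A1 A4.
Offset 7: leading byte 0xE3 = 11100011 → 3-byte char #3 = E3 82 8E.
Leading byte 0xE3 = 11100011 matches 1110xxxx → 3-byte sequence.
Byte 1: 0xE3 = 11100011, payload 0011 (4 bits).
Byte 2: 0x82 = 10000010 (10xxxxxx ✓), payload 000010.
Byte 3: 0x8E = 10001110 (10xxxxxx ✓), payload 001110.
Concatenate: 0011000010001110 = 0x308E (16 bits → U+308E).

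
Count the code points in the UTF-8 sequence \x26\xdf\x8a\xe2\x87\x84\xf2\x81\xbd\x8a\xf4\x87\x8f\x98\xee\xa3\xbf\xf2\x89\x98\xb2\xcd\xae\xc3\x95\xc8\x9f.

10

Byte at offset 0: 0x26 = 00100110 → 1-byte char (#1). Advance 1.
Byte at offset 1: 0xDF = 11011111 → 2-byte char (#2). Advance 2.
Byte at offset 3: 0xE2 = 11100010 → 3-byte char (#3). Advance 3.
Byte at offset 6: 0xF2 = 11110010 → 4-byte char (#4). Advance 4.
Byte at offset 10: 0xF4 = 11110100 → 4-byte char (#5). Advance 4.
Byte at offset 14: 0xEE = 11101110 → 3-byte char (#6). Advance 3.
Byte at offset 17: 0xF2 = 11110010 → 4-byte char (#7). Advance 4.
Byte at offset 21: 0xCD = 11001101 → 2-byte char (#8). Advance 2.
Byte at offset 23: 0xC3 = 11000011 → 2-byte char (#9). Advance 2.
Byte at offset 25: 0xC8 = 11001000 → 2-byte char (#10). Advance 2.
Reached end at offset 27 after 10 code points.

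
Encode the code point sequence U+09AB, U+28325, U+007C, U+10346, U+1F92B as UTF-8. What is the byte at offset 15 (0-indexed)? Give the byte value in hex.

U+09AB → 3-byte form E0 A6 AB at offsets 0–2.
U+28325 → 4-byte form F0 A8 8C A5 at offsets 3–6.
U+007C → 1-byte form 7C at offsets 7–7.
U+10346 → 4-byte form F0 90 8D 86 at offsets 8–11.
U+1F92B → 4-byte form F0 9F A4 AB at offsets 12–15.
Offset 15 falls in char 5's range; it's byte 4 of F0 9F A4 AB = 0xAB.

0xAB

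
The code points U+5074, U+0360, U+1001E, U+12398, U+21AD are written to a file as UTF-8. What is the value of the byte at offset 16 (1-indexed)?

0xAD

1-indexed offset 16 is 0-indexed offset 15.
U+5074 → 3-byte form E5 81 B4 at offsets 0–2.
U+0360 → 2-byte form CD A0 at offsets 3–4.
U+1001E → 4-byte form F0 90 80 9E at offsets 5–8.
U+12398 → 4-byte form F0 92 8E 98 at offsets 9–12.
U+21AD → 3-byte form E2 86 AD at offsets 13–15.
Offset 15 falls in char 5's range; it's byte 3 of E2 86 AD = 0xAD.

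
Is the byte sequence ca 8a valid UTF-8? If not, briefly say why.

Leading byte 0xCA = 11001010 → 2-byte form.
Continuation bytes 0x8A=10001010 all match 10xxxxxx.
Decoded value 0x28A is ≥ 0x80 (shortest form) and not a surrogate.

valid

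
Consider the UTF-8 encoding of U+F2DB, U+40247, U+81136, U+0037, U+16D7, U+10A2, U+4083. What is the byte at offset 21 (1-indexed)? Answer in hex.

0x83

1-indexed offset 21 is 0-indexed offset 20.
U+F2DB → 3-byte form EF 8B 9B at offsets 0–2.
U+40247 → 4-byte form F1 80 89 87 at offsets 3–6.
U+81136 → 4-byte form F2 81 84 B6 at offsets 7–10.
U+0037 → 1-byte form 37 at offsets 11–11.
U+16D7 → 3-byte form E1 9B 97 at offsets 12–14.
U+10A2 → 3-byte form E1 82 A2 at offsets 15–17.
U+4083 → 3-byte form E4 82 83 at offsets 18–20.
Offset 20 falls in char 7's range; it's byte 3 of E4 82 83 = 0x83.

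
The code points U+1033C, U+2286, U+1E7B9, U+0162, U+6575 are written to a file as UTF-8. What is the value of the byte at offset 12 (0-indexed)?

U+1033C → 4-byte form F0 90 8C BC at offsets 0–3.
U+2286 → 3-byte form E2 8A 86 at offsets 4–6.
U+1E7B9 → 4-byte form F0 9E 9E B9 at offsets 7–10.
U+0162 → 2-byte form C5 A2 at offsets 11–12.
Offset 12 falls in char 4's range; it's byte 2 of C5 A2 = 0xA2.

0xA2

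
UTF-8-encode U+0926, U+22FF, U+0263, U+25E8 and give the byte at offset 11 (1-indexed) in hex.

0xA8

1-indexed offset 11 is 0-indexed offset 10.
U+0926 → 3-byte form E0 A4 A6 at offsets 0–2.
U+22FF → 3-byte form E2 8B BF at offsets 3–5.
U+0263 → 2-byte form C9 A3 at offsets 6–7.
U+25E8 → 3-byte form E2 97 A8 at offsets 8–10.
Offset 10 falls in char 4's range; it's byte 3 of E2 97 A8 = 0xA8.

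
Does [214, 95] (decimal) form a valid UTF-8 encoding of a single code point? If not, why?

invalid (non-continuation byte where continuation expected)

Leading byte 0xD6 = 11010110 → 2-byte form.
Byte 2 is 0x5F = 01011111, which is not 10xxxxxx — expected a continuation byte.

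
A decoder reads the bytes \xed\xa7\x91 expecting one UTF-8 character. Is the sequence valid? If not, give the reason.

invalid (encodes a surrogate (U+D800–U+DFFF))

Structurally a 3-byte sequence; payload = 0xD9D1.
But 0xD9D1 is in U+D800–U+DFFF, the surrogate range. Surrogates are not Unicode scalar values and are forbidden in UTF-8.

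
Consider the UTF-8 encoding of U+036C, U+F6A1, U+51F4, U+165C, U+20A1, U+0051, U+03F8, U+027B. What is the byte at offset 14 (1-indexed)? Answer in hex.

0xA1

1-indexed offset 14 is 0-indexed offset 13.
U+036C → 2-byte form CD AC at offsets 0–1.
U+F6A1 → 3-byte form EF 9A A1 at offsets 2–4.
U+51F4 → 3-byte form E5 87 B4 at offsets 5–7.
U+165C → 3-byte form E1 99 9C at offsets 8–10.
U+20A1 → 3-byte form E2 82 A1 at offsets 11–13.
Offset 13 falls in char 5's range; it's byte 3 of E2 82 A1 = 0xA1.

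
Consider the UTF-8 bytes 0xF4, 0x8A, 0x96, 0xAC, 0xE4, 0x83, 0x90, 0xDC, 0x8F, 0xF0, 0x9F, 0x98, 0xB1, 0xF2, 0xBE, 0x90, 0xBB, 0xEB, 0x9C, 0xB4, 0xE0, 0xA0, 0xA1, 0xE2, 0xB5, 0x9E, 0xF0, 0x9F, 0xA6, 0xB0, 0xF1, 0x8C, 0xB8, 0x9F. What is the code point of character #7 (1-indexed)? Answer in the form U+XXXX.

Offset 0: leading byte 0xF4 = 11110100 → 4-byte char #1 = F4 8A 96 AC.
Offset 4: leading byte 0xE4 = 11100100 → 3-byte char #2 = E4 83 90.
Offset 7: leading byte 0xDC = 11011100 → 2-byte char #3 = DC 8F.
Offset 9: leading byte 0xF0 = 11110000 → 4-byte char #4 = F0 9F 98 B1.
Offset 13: leading byte 0xF2 = 11110010 → 4-byte char #5 = F2 BE 90 BB.
Offset 17: leading byte 0xEB = 11101011 → 3-byte char #6 = EB 9C B4.
Offset 20: leading byte 0xE0 = 11100000 → 3-byte char #7 = E0 A0 A1.
Leading byte 0xE0 = 11100000 matches 1110xxxx → 3-byte sequence.
Byte 1: 0xE0 = 11100000, payload 0000 (4 bits).
Byte 2: 0xA0 = 10100000 (10xxxxxx ✓), payload 100000.
Byte 3: 0xA1 = 10100001 (10xxxxxx ✓), payload 100001.
Concatenate: 0000100000100001 = 0x821 (16 bits → U+0821).

U+0821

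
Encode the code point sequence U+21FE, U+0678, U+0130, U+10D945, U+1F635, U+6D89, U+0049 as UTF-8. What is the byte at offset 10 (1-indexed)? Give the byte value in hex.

0xA5

1-indexed offset 10 is 0-indexed offset 9.
U+21FE → 3-byte form E2 87 BE at offsets 0–2.
U+0678 → 2-byte form D9 B8 at offsets 3–4.
U+0130 → 2-byte form C4 B0 at offsets 5–6.
U+10D945 → 4-byte form F4 8D A5 85 at offsets 7–10.
Offset 9 falls in char 4's range; it's byte 3 of F4 8D A5 85 = 0xA5.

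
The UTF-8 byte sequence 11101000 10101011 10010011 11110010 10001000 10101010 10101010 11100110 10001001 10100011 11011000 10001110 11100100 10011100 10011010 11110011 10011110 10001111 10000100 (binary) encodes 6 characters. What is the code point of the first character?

U+8AD3

Offset 0: leading byte 0xE8 = 11101000 → 3-byte char #1 = E8 AB 93.
Leading byte 0xE8 = 11101000 matches 1110xxxx → 3-byte sequence.
Byte 1: 0xE8 = 11101000, payload 1000 (4 bits).
Byte 2: 0xAB = 10101011 (10xxxxxx ✓), payload 101011.
Byte 3: 0x93 = 10010011 (10xxxxxx ✓), payload 010011.
Concatenate: 1000101011010011 = 0x8AD3 (16 bits → U+8AD3).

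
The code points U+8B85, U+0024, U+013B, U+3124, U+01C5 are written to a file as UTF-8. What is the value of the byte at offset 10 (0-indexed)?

U+8B85 → 3-byte form E8 AE 85 at offsets 0–2.
U+0024 → 1-byte form 24 at offsets 3–3.
U+013B → 2-byte form C4 BB at offsets 4–5.
U+3124 → 3-byte form E3 84 A4 at offsets 6–8.
U+01C5 → 2-byte form C7 85 at offsets 9–10.
Offset 10 falls in char 5's range; it's byte 2 of C7 85 = 0x85.

0x85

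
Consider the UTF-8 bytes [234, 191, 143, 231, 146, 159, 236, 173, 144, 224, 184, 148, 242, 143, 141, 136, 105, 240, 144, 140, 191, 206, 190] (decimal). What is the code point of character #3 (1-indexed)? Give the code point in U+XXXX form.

U+CB50

Offset 0: leading byte 0xEA = 11101010 → 3-byte char #1 = EA BF 8F.
Offset 3: leading byte 0xE7 = 11100111 → 3-byte char #2 = E7 92 9F.
Offset 6: leading byte 0xEC = 11101100 → 3-byte char #3 = EC AD 90.
Leading byte 0xEC = 11101100 matches 1110xxxx → 3-byte sequence.
Byte 1: 0xEC = 11101100, payload 1100 (4 bits).
Byte 2: 0xAD = 10101101 (10xxxxxx ✓), payload 101101.
Byte 3: 0x90 = 10010000 (10xxxxxx ✓), payload 010000.
Concatenate: 1100101101010000 = 0xCB50 (16 bits → U+CB50).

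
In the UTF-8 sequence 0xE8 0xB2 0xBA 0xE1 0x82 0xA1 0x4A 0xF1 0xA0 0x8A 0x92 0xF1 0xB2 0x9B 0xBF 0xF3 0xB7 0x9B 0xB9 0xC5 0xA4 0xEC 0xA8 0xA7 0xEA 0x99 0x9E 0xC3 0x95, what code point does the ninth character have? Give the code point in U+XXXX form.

Offset 0: leading byte 0xE8 = 11101000 → 3-byte char #1 = E8 B2 BA.
Offset 3: leading byte 0xE1 = 11100001 → 3-byte char #2 = E1 82 A1.
Offset 6: leading byte 0x4A = 01001010 → 1-byte char #3 = 4A.
Offset 7: leading byte 0xF1 = 11110001 → 4-byte char #4 = F1 A0 8A 92.
Offset 11: leading byte 0xF1 = 11110001 → 4-byte char #5 = F1 B2 9B BF.
Offset 15: leading byte 0xF3 = 11110011 → 4-byte char #6 = F3 B7 9B B9.
Offset 19: leading byte 0xC5 = 11000101 → 2-byte char #7 = C5 A4.
Offset 21: leading byte 0xEC = 11101100 → 3-byte char #8 = EC A8 A7.
Offset 24: leading byte 0xEA = 11101010 → 3-byte char #9 = EA 99 9E.
Leading byte 0xEA = 11101010 matches 1110xxxx → 3-byte sequence.
Byte 1: 0xEA = 11101010, payload 1010 (4 bits).
Byte 2: 0x99 = 10011001 (10xxxxxx ✓), payload 011001.
Byte 3: 0x9E = 10011110 (10xxxxxx ✓), payload 011110.
Concatenate: 1010011001011110 = 0xA65E (16 bits → U+A65E).

U+A65E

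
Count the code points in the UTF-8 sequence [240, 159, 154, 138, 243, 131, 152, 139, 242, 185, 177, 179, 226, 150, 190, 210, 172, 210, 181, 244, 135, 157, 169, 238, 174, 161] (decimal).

Byte at offset 0: 0xF0 = 11110000 → 4-byte char (#1). Advance 4.
Byte at offset 4: 0xF3 = 11110011 → 4-byte char (#2). Advance 4.
Byte at offset 8: 0xF2 = 11110010 → 4-byte char (#3). Advance 4.
Byte at offset 12: 0xE2 = 11100010 → 3-byte char (#4). Advance 3.
Byte at offset 15: 0xD2 = 11010010 → 2-byte char (#5). Advance 2.
Byte at offset 17: 0xD2 = 11010010 → 2-byte char (#6). Advance 2.
Byte at offset 19: 0xF4 = 11110100 → 4-byte char (#7). Advance 4.
Byte at offset 23: 0xEE = 11101110 → 3-byte char (#8). Advance 3.
Reached end at offset 26 after 8 code points.

8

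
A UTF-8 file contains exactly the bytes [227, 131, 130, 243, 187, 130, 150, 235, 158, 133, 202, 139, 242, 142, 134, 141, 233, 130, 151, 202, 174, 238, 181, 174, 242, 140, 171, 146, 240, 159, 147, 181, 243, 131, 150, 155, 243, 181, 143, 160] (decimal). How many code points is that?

Byte at offset 0: 0xE3 = 11100011 → 3-byte char (#1). Advance 3.
Byte at offset 3: 0xF3 = 11110011 → 4-byte char (#2). Advance 4.
Byte at offset 7: 0xEB = 11101011 → 3-byte char (#3). Advance 3.
Byte at offset 10: 0xCA = 11001010 → 2-byte char (#4). Advance 2.
Byte at offset 12: 0xF2 = 11110010 → 4-byte char (#5). Advance 4.
Byte at offset 16: 0xE9 = 11101001 → 3-byte char (#6). Advance 3.
Byte at offset 19: 0xCA = 11001010 → 2-byte char (#7). Advance 2.
Byte at offset 21: 0xEE = 11101110 → 3-byte char (#8). Advance 3.
Byte at offset 24: 0xF2 = 11110010 → 4-byte char (#9). Advance 4.
Byte at offset 28: 0xF0 = 11110000 → 4-byte char (#10). Advance 4.
Byte at offset 32: 0xF3 = 11110011 → 4-byte char (#11). Advance 4.
Byte at offset 36: 0xF3 = 11110011 → 4-byte char (#12). Advance 4.
Reached end at offset 40 after 12 code points.

12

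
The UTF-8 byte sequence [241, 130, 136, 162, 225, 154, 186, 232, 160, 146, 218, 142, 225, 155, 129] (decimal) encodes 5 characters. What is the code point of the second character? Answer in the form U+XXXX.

U+16BA

Offset 0: leading byte 0xF1 = 11110001 → 4-byte char #1 = F1 82 88 A2.
Offset 4: leading byte 0xE1 = 11100001 → 3-byte char #2 = E1 9A BA.
Leading byte 0xE1 = 11100001 matches 1110xxxx → 3-byte sequence.
Byte 1: 0xE1 = 11100001, payload 0001 (4 bits).
Byte 2: 0x9A = 10011010 (10xxxxxx ✓), payload 011010.
Byte 3: 0xBA = 10111010 (10xxxxxx ✓), payload 111010.
Concatenate: 0001011010111010 = 0x16BA (16 bits → U+16BA).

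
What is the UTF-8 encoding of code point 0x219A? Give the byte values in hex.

E2 86 9A

U+219A = 0x219A = 8602 decimal. In range U+0800–U+FFFF → 3-byte form: 1110xxxx 10xxxxxx 10xxxxxx.
Binary (16 bits): 0010000110011010.
Split 4+6+6: 0010 | 000110 | 011010.
Byte 1: 11100010 = 0xE2.
Byte 2: 10000110 = 0x86.
Byte 3: 10011010 = 0x9A.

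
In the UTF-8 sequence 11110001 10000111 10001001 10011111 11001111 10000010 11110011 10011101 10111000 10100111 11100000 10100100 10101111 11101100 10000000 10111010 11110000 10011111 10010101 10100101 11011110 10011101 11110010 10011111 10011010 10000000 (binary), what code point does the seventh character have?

Offset 0: leading byte 0xF1 = 11110001 → 4-byte char #1 = F1 87 89 9F.
Offset 4: leading byte 0xCF = 11001111 → 2-byte char #2 = CF 82.
Offset 6: leading byte 0xF3 = 11110011 → 4-byte char #3 = F3 9D B8 A7.
Offset 10: leading byte 0xE0 = 11100000 → 3-byte char #4 = E0 A4 AF.
Offset 13: leading byte 0xEC = 11101100 → 3-byte char #5 = EC 80 BA.
Offset 16: leading byte 0xF0 = 11110000 → 4-byte char #6 = F0 9F 95 A5.
Offset 20: leading byte 0xDE = 11011110 → 2-byte char #7 = DE 9D.
Leading byte 0xDE = 11011110 matches 110xxxxx → 2-byte sequence.
Byte 1: 0xDE = 11011110, payload 11110 (5 bits).
Byte 2: 0x9D = 10011101 (10xxxxxx ✓), payload 011101.
Concatenate: 11110011101 = 0x79D (11 bits → U+079D).

U+079D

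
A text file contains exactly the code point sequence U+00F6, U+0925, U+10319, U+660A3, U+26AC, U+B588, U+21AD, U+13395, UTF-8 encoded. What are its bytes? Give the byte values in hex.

U+00F6: 2-byte form → C3 B6.
U+0925: 3-byte form → E0 A4 A5.
U+10319: 4-byte form → F0 90 8C 99.
U+660A3: 4-byte form → F1 A6 82 A3.
U+26AC: 3-byte form → E2 9A AC.
U+B588: 3-byte form → EB 96 88.
U+21AD: 3-byte form → E2 86 AD.
U+13395: 4-byte form → F0 93 8E 95.
Concatenated (26 bytes): C3 B6 E0 A4 A5 F0 90 8C 99 F1 A6 82 A3 E2 9A AC EB 96 88 E2 86 AD F0 93 8E 95.

C3 B6 E0 A4 A5 F0 90 8C 99 F1 A6 82 A3 E2 9A AC EB 96 88 E2 86 AD F0 93 8E 95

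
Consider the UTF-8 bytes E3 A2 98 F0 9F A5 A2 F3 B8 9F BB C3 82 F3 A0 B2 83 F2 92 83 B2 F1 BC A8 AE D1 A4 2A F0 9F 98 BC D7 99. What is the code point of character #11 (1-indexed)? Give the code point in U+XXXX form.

U+05D9

Offset 0: leading byte 0xE3 = 11100011 → 3-byte char #1 = E3 A2 98.
Offset 3: leading byte 0xF0 = 11110000 → 4-byte char #2 = F0 9F A5 A2.
Offset 7: leading byte 0xF3 = 11110011 → 4-byte char #3 = F3 B8 9F BB.
Offset 11: leading byte 0xC3 = 11000011 → 2-byte char #4 = C3 82.
Offset 13: leading byte 0xF3 = 11110011 → 4-byte char #5 = F3 A0 B2 83.
Offset 17: leading byte 0xF2 = 11110010 → 4-byte char #6 = F2 92 83 B2.
Offset 21: leading byte 0xF1 = 11110001 → 4-byte char #7 = F1 BC A8 AE.
Offset 25: leading byte 0xD1 = 11010001 → 2-byte char #8 = D1 A4.
Offset 27: leading byte 0x2A = 00101010 → 1-byte char #9 = 2A.
Offset 28: leading byte 0xF0 = 11110000 → 4-byte char #10 = F0 9F 98 BC.
Offset 32: leading byte 0xD7 = 11010111 → 2-byte char #11 = D7 99.
Leading byte 0xD7 = 11010111 matches 110xxxxx → 2-byte sequence.
Byte 1: 0xD7 = 11010111, payload 10111 (5 bits).
Byte 2: 0x99 = 10011001 (10xxxxxx ✓), payload 011001.
Concatenate: 10111011001 = 0x5D9 (11 bits → U+05D9).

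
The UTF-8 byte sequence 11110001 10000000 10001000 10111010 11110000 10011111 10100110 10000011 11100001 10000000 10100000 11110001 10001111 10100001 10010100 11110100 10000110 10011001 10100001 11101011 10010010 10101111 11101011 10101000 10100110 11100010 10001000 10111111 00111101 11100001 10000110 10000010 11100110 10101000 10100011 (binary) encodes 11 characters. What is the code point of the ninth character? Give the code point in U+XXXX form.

Offset 0: leading byte 0xF1 = 11110001 → 4-byte char #1 = F1 80 88 BA.
Offset 4: leading byte 0xF0 = 11110000 → 4-byte char #2 = F0 9F A6 83.
Offset 8: leading byte 0xE1 = 11100001 → 3-byte char #3 = E1 80 A0.
Offset 11: leading byte 0xF1 = 11110001 → 4-byte char #4 = F1 8F A1 94.
Offset 15: leading byte 0xF4 = 11110100 → 4-byte char #5 = F4 86 99 A1.
Offset 19: leading byte 0xEB = 11101011 → 3-byte char #6 = EB 92 AF.
Offset 22: leading byte 0xEB = 11101011 → 3-byte char #7 = EB A8 A6.
Offset 25: leading byte 0xE2 = 11100010 → 3-byte char #8 = E2 88 BF.
Offset 28: leading byte 0x3D = 00111101 → 1-byte char #9 = 3D.
Leading byte 0x3D = 00111101 matches 0xxxxxxx → 1-byte sequence.
Byte 1: 0x3D = 00111101, payload 0111101 (7 bits).
Concatenate: 0111101 = 0x3D (7 bits → U+003D).

U+003D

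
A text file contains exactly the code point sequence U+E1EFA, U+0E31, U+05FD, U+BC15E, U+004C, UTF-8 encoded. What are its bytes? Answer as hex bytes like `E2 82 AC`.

U+E1EFA: 4-byte form → F3 A1 BB BA.
U+0E31: 3-byte form → E0 B8 B1.
U+05FD: 2-byte form → D7 BD.
U+BC15E: 4-byte form → F2 BC 85 9E.
U+004C: 1-byte form → 4C.
Concatenated (14 bytes): F3 A1 BB BA E0 B8 B1 D7 BD F2 BC 85 9E 4C.

F3 A1 BB BA E0 B8 B1 D7 BD F2 BC 85 9E 4C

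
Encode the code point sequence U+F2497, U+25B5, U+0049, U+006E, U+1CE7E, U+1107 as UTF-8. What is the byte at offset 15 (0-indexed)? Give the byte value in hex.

U+F2497 → 4-byte form F3 B2 92 97 at offsets 0–3.
U+25B5 → 3-byte form E2 96 B5 at offsets 4–6.
U+0049 → 1-byte form 49 at offsets 7–7.
U+006E → 1-byte form 6E at offsets 8–8.
U+1CE7E → 4-byte form F0 9C B9 BE at offsets 9–12.
U+1107 → 3-byte form E1 84 87 at offsets 13–15.
Offset 15 falls in char 6's range; it's byte 3 of E1 84 87 = 0x87.

0x87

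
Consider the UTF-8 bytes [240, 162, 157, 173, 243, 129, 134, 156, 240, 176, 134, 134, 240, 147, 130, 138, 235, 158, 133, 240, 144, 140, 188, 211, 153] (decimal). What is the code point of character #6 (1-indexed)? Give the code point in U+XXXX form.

Offset 0: leading byte 0xF0 = 11110000 → 4-byte char #1 = F0 A2 9D AD.
Offset 4: leading byte 0xF3 = 11110011 → 4-byte char #2 = F3 81 86 9C.
Offset 8: leading byte 0xF0 = 11110000 → 4-byte char #3 = F0 B0 86 86.
Offset 12: leading byte 0xF0 = 11110000 → 4-byte char #4 = F0 93 82 8A.
Offset 16: leading byte 0xEB = 11101011 → 3-byte char #5 = EB 9E 85.
Offset 19: leading byte 0xF0 = 11110000 → 4-byte char #6 = F0 90 8C BC.
Leading byte 0xF0 = 11110000 matches 11110xxx → 4-byte sequence.
Byte 1: 0xF0 = 11110000, payload 000 (3 bits).
Byte 2: 0x90 = 10010000 (10xxxxxx ✓), payload 010000.
Byte 3: 0x8C = 10001100 (10xxxxxx ✓), payload 001100.
Byte 4: 0xBC = 10111100 (10xxxxxx ✓), payload 111100.
Concatenate: 000010000001100111100 = 0x1033C (21 bits → U+1033C).

U+1033C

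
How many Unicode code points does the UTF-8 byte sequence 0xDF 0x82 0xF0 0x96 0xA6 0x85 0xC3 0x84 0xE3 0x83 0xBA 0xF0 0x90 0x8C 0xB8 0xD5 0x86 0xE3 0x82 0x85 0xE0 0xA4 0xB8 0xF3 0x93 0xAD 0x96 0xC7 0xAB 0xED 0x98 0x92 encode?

Byte at offset 0: 0xDF = 11011111 → 2-byte char (#1). Advance 2.
Byte at offset 2: 0xF0 = 11110000 → 4-byte char (#2). Advance 4.
Byte at offset 6: 0xC3 = 11000011 → 2-byte char (#3). Advance 2.
Byte at offset 8: 0xE3 = 11100011 → 3-byte char (#4). Advance 3.
Byte at offset 11: 0xF0 = 11110000 → 4-byte char (#5). Advance 4.
Byte at offset 15: 0xD5 = 11010101 → 2-byte char (#6). Advance 2.
Byte at offset 17: 0xE3 = 11100011 → 3-byte char (#7). Advance 3.
Byte at offset 20: 0xE0 = 11100000 → 3-byte char (#8). Advance 3.
Byte at offset 23: 0xF3 = 11110011 → 4-byte char (#9). Advance 4.
Byte at offset 27: 0xC7 = 11000111 → 2-byte char (#10). Advance 2.
Byte at offset 29: 0xED = 11101101 → 3-byte char (#11). Advance 3.
Reached end at offset 32 after 11 code points.

11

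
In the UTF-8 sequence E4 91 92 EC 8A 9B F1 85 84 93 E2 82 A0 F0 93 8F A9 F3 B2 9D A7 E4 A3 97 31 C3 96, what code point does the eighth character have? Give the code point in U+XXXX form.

Offset 0: leading byte 0xE4 = 11100100 → 3-byte char #1 = E4 91 92.
Offset 3: leading byte 0xEC = 11101100 → 3-byte char #2 = EC 8A 9B.
Offset 6: leading byte 0xF1 = 11110001 → 4-byte char #3 = F1 85 84 93.
Offset 10: leading byte 0xE2 = 11100010 → 3-byte char #4 = E2 82 A0.
Offset 13: leading byte 0xF0 = 11110000 → 4-byte char #5 = F0 93 8F A9.
Offset 17: leading byte 0xF3 = 11110011 → 4-byte char #6 = F3 B2 9D A7.
Offset 21: leading byte 0xE4 = 11100100 → 3-byte char #7 = E4 A3 97.
Offset 24: leading byte 0x31 = 00110001 → 1-byte char #8 = 31.
Leading byte 0x31 = 00110001 matches 0xxxxxxx → 1-byte sequence.
Byte 1: 0x31 = 00110001, payload 0110001 (7 bits).
Concatenate: 0110001 = 0x31 (7 bits → U+0031).

U+0031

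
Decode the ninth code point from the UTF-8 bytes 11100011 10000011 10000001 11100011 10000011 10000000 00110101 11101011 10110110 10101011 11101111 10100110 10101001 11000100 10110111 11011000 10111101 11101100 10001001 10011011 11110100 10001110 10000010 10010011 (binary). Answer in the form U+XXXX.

U+10E093

Offset 0: leading byte 0xE3 = 11100011 → 3-byte char #1 = E3 83 81.
Offset 3: leading byte 0xE3 = 11100011 → 3-byte char #2 = E3 83 80.
Offset 6: leading byte 0x35 = 00110101 → 1-byte char #3 = 35.
Offset 7: leading byte 0xEB = 11101011 → 3-byte char #4 = EB B6 AB.
Offset 10: leading byte 0xEF = 11101111 → 3-byte char #5 = EF A6 A9.
Offset 13: leading byte 0xC4 = 11000100 → 2-byte char #6 = C4 B7.
Offset 15: leading byte 0xD8 = 11011000 → 2-byte char #7 = D8 BD.
Offset 17: leading byte 0xEC = 11101100 → 3-byte char #8 = EC 89 9B.
Offset 20: leading byte 0xF4 = 11110100 → 4-byte char #9 = F4 8E 82 93.
Leading byte 0xF4 = 11110100 matches 11110xxx → 4-byte sequence.
Byte 1: 0xF4 = 11110100, payload 100 (3 bits).
Byte 2: 0x8E = 10001110 (10xxxxxx ✓), payload 001110.
Byte 3: 0x82 = 10000010 (10xxxxxx ✓), payload 000010.
Byte 4: 0x93 = 10010011 (10xxxxxx ✓), payload 010011.
Concatenate: 100001110000010010011 = 0x10E093 (21 bits → U+10E093).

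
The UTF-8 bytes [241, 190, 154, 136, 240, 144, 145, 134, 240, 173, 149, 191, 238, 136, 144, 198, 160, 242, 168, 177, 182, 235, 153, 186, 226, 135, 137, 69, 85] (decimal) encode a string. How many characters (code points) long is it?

10

Byte at offset 0: 0xF1 = 11110001 → 4-byte char (#1). Advance 4.
Byte at offset 4: 0xF0 = 11110000 → 4-byte char (#2). Advance 4.
Byte at offset 8: 0xF0 = 11110000 → 4-byte char (#3). Advance 4.
Byte at offset 12: 0xEE = 11101110 → 3-byte char (#4). Advance 3.
Byte at offset 15: 0xC6 = 11000110 → 2-byte char (#5). Advance 2.
Byte at offset 17: 0xF2 = 11110010 → 4-byte char (#6). Advance 4.
Byte at offset 21: 0xEB = 11101011 → 3-byte char (#7). Advance 3.
Byte at offset 24: 0xE2 = 11100010 → 3-byte char (#8). Advance 3.
Byte at offset 27: 0x45 = 01000101 → 1-byte char (#9). Advance 1.
Byte at offset 28: 0x55 = 01010101 → 1-byte char (#10). Advance 1.
Reached end at offset 29 after 10 code points.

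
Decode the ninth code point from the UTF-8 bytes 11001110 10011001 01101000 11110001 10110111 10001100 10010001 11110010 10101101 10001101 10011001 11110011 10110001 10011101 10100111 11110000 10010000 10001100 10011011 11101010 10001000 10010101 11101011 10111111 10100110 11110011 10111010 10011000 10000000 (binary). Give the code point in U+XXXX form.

Offset 0: leading byte 0xCE = 11001110 → 2-byte char #1 = CE 99.
Offset 2: leading byte 0x68 = 01101000 → 1-byte char #2 = 68.
Offset 3: leading byte 0xF1 = 11110001 → 4-byte char #3 = F1 B7 8C 91.
Offset 7: leading byte 0xF2 = 11110010 → 4-byte char #4 = F2 AD 8D 99.
Offset 11: leading byte 0xF3 = 11110011 → 4-byte char #5 = F3 B1 9D A7.
Offset 15: leading byte 0xF0 = 11110000 → 4-byte char #6 = F0 90 8C 9B.
Offset 19: leading byte 0xEA = 11101010 → 3-byte char #7 = EA 88 95.
Offset 22: leading byte 0xEB = 11101011 → 3-byte char #8 = EB BF A6.
Offset 25: leading byte 0xF3 = 11110011 → 4-byte char #9 = F3 BA 98 80.
Leading byte 0xF3 = 11110011 matches 11110xxx → 4-byte sequence.
Byte 1: 0xF3 = 11110011, payload 011 (3 bits).
Byte 2: 0xBA = 10111010 (10xxxxxx ✓), payload 111010.
Byte 3: 0x98 = 10011000 (10xxxxxx ✓), payload 011000.
Byte 4: 0x80 = 10000000 (10xxxxxx ✓), payload 000000.
Concatenate: 011111010011000000000 = 0xFA600 (21 bits → U+FA600).

U+FA600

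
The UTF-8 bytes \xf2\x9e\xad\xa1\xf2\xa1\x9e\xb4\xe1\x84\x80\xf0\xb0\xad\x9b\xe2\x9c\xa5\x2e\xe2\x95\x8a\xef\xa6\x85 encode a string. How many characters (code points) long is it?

8

Byte at offset 0: 0xF2 = 11110010 → 4-byte char (#1). Advance 4.
Byte at offset 4: 0xF2 = 11110010 → 4-byte char (#2). Advance 4.
Byte at offset 8: 0xE1 = 11100001 → 3-byte char (#3). Advance 3.
Byte at offset 11: 0xF0 = 11110000 → 4-byte char (#4). Advance 4.
Byte at offset 15: 0xE2 = 11100010 → 3-byte char (#5). Advance 3.
Byte at offset 18: 0x2E = 00101110 → 1-byte char (#6). Advance 1.
Byte at offset 19: 0xE2 = 11100010 → 3-byte char (#7). Advance 3.
Byte at offset 22: 0xEF = 11101111 → 3-byte char (#8). Advance 3.
Reached end at offset 25 after 8 code points.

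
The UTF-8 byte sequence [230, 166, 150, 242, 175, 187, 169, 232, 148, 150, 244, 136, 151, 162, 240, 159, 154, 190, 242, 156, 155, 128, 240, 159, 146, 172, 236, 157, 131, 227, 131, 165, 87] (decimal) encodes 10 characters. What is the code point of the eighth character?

Offset 0: leading byte 0xE6 = 11100110 → 3-byte char #1 = E6 A6 96.
Offset 3: leading byte 0xF2 = 11110010 → 4-byte char #2 = F2 AF BB A9.
Offset 7: leading byte 0xE8 = 11101000 → 3-byte char #3 = E8 94 96.
Offset 10: leading byte 0xF4 = 11110100 → 4-byte char #4 = F4 88 97 A2.
Offset 14: leading byte 0xF0 = 11110000 → 4-byte char #5 = F0 9F 9A BE.
Offset 18: leading byte 0xF2 = 11110010 → 4-byte char #6 = F2 9C 9B 80.
Offset 22: leading byte 0xF0 = 11110000 → 4-byte char #7 = F0 9F 92 AC.
Offset 26: leading byte 0xEC = 11101100 → 3-byte char #8 = EC 9D 83.
Leading byte 0xEC = 11101100 matches 1110xxxx → 3-byte sequence.
Byte 1: 0xEC = 11101100, payload 1100 (4 bits).
Byte 2: 0x9D = 10011101 (10xxxxxx ✓), payload 011101.
Byte 3: 0x83 = 10000011 (10xxxxxx ✓), payload 000011.
Concatenate: 1100011101000011 = 0xC743 (16 bits → U+C743).

U+C743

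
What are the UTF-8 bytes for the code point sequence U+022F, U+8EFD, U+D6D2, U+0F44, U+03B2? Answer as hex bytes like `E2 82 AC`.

C8 AF E8 BB BD ED 9B 92 E0 BD 84 CE B2

U+022F: 2-byte form → C8 AF.
U+8EFD: 3-byte form → E8 BB BD.
U+D6D2: 3-byte form → ED 9B 92.
U+0F44: 3-byte form → E0 BD 84.
U+03B2: 2-byte form → CE B2.
Concatenated (13 bytes): C8 AF E8 BB BD ED 9B 92 E0 BD 84 CE B2.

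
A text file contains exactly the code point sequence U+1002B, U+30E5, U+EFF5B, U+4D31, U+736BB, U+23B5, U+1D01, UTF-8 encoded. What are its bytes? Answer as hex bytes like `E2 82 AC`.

U+1002B: 4-byte form → F0 90 80 AB.
U+30E5: 3-byte form → E3 83 A5.
U+EFF5B: 4-byte form → F3 AF BD 9B.
U+4D31: 3-byte form → E4 B4 B1.
U+736BB: 4-byte form → F1 B3 9A BB.
U+23B5: 3-byte form → E2 8E B5.
U+1D01: 3-byte form → E1 B4 81.
Concatenated (24 bytes): F0 90 80 AB E3 83 A5 F3 AF BD 9B E4 B4 B1 F1 B3 9A BB E2 8E B5 E1 B4 81.

F0 90 80 AB E3 83 A5 F3 AF BD 9B E4 B4 B1 F1 B3 9A BB E2 8E B5 E1 B4 81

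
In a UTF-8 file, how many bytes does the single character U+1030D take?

U+1030D = 0x1030D. UTF-8 uses 1 byte below 0x80, 2 below 0x800, 3 below 0x10000, 4 up to 0x10FFFF. 0x1030D is in U+10000–U+10FFFF → 4 bytes.

4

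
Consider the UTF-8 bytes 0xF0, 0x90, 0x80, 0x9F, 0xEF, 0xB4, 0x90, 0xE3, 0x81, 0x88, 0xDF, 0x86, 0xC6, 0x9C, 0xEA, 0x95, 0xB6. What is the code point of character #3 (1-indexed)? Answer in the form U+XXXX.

U+3048

Offset 0: leading byte 0xF0 = 11110000 → 4-byte char #1 = F0 90 80 9F.
Offset 4: leading byte 0xEF = 11101111 → 3-byte char #2 = EF B4 90.
Offset 7: leading byte 0xE3 = 11100011 → 3-byte char #3 = E3 81 88.
Leading byte 0xE3 = 11100011 matches 1110xxxx → 3-byte sequence.
Byte 1: 0xE3 = 11100011, payload 0011 (4 bits).
Byte 2: 0x81 = 10000001 (10xxxxxx ✓), payload 000001.
Byte 3: 0x88 = 10001000 (10xxxxxx ✓), payload 001000.
Concatenate: 0011000001001000 = 0x3048 (16 bits → U+3048).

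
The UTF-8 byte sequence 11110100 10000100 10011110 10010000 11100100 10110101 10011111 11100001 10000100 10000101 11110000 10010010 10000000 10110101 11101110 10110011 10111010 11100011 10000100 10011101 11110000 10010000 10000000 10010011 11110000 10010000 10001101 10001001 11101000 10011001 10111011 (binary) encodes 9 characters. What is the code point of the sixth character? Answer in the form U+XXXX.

U+311D

Offset 0: leading byte 0xF4 = 11110100 → 4-byte char #1 = F4 84 9E 90.
Offset 4: leading byte 0xE4 = 11100100 → 3-byte char #2 = E4 B5 9F.
Offset 7: leading byte 0xE1 = 11100001 → 3-byte char #3 = E1 84 85.
Offset 10: leading byte 0xF0 = 11110000 → 4-byte char #4 = F0 92 80 B5.
Offset 14: leading byte 0xEE = 11101110 → 3-byte char #5 = EE B3 BA.
Offset 17: leading byte 0xE3 = 11100011 → 3-byte char #6 = E3 84 9D.
Leading byte 0xE3 = 11100011 matches 1110xxxx → 3-byte sequence.
Byte 1: 0xE3 = 11100011, payload 0011 (4 bits).
Byte 2: 0x84 = 10000100 (10xxxxxx ✓), payload 000100.
Byte 3: 0x9D = 10011101 (10xxxxxx ✓), payload 011101.
Concatenate: 0011000100011101 = 0x311D (16 bits → U+311D).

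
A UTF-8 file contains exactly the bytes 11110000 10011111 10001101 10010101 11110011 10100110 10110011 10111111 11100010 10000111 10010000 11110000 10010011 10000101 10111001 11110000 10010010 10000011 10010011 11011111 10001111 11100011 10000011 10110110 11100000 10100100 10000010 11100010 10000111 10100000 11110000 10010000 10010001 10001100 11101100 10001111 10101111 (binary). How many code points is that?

Byte at offset 0: 0xF0 = 11110000 → 4-byte char (#1). Advance 4.
Byte at offset 4: 0xF3 = 11110011 → 4-byte char (#2). Advance 4.
Byte at offset 8: 0xE2 = 11100010 → 3-byte char (#3). Advance 3.
Byte at offset 11: 0xF0 = 11110000 → 4-byte char (#4). Advance 4.
Byte at offset 15: 0xF0 = 11110000 → 4-byte char (#5). Advance 4.
Byte at offset 19: 0xDF = 11011111 → 2-byte char (#6). Advance 2.
Byte at offset 21: 0xE3 = 11100011 → 3-byte char (#7). Advance 3.
Byte at offset 24: 0xE0 = 11100000 → 3-byte char (#8). Advance 3.
Byte at offset 27: 0xE2 = 11100010 → 3-byte char (#9). Advance 3.
Byte at offset 30: 0xF0 = 11110000 → 4-byte char (#10). Advance 4.
Byte at offset 34: 0xEC = 11101100 → 3-byte char (#11). Advance 3.
Reached end at offset 37 after 11 code points.

11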